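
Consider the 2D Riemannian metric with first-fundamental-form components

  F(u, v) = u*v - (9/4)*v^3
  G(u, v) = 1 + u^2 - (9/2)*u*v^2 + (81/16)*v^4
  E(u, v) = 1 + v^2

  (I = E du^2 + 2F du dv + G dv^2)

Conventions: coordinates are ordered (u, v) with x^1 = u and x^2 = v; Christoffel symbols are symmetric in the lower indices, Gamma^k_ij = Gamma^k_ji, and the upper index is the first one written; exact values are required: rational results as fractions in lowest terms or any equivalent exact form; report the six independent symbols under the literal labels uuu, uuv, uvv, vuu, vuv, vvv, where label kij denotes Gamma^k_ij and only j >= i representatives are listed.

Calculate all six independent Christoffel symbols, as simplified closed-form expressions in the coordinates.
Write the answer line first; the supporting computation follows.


Answer: Gamma_uuu = 0, Gamma_uuv = 16*v/(16*u^2 - 72*u*v^2 + 81*v^4 + 16*v^2 + 16), Gamma_uvv = -72*v^2/(16*u^2 - 72*u*v^2 + 81*v^4 + 16*v^2 + 16), Gamma_vuu = 0, Gamma_vuv = (16*u - 36*v^2)/(16*u^2 - 72*u*v^2 + 81*v^4 + 16*v^2 + 16), Gamma_vvv = (-72*u*v + 162*v^3)/(16*u^2 - 72*u*v^2 + 81*v^4 + 16*v^2 + 16)

E = 1 + v^2; F = u*v - (9/4)*v^3; G = 1 + u^2 - (9/2)*u*v^2 + (81/16)*v^4
Gamma^k_ij = (1/2) g^{kl} (d_i g_jl + d_j g_il - d_l g_ij), with g^inv = (1/(EG-F^2)) [[G, -F], [-F, E]]
first partials: E_u = 0, E_v = 2*v, F_u = v, F_v = u - (27/4)*v^2, G_u = 2*u - (9/2)*v^2, G_v = -9*u*v + (81/4)*v^3
D = EG - F^2 = 1 + v^2 + u^2 - (9/2)*u*v^2 + (81/16)*v^4
expanded: Gamma^u_uu = (G E_u - 2F F_u + F E_v)/(2D), Gamma^u_uv = (G E_v - F G_u)/(2D), Gamma^u_vv = (2G F_v - G G_u - F G_v)/(2D), Gamma^v_uu = (2E F_u - E E_v - F E_u)/(2D), Gamma^v_uv = (E G_u - F E_v)/(2D), Gamma^v_vv = (E G_v - 2F F_v + F G_u)/(2D); substitute and cancel common factors


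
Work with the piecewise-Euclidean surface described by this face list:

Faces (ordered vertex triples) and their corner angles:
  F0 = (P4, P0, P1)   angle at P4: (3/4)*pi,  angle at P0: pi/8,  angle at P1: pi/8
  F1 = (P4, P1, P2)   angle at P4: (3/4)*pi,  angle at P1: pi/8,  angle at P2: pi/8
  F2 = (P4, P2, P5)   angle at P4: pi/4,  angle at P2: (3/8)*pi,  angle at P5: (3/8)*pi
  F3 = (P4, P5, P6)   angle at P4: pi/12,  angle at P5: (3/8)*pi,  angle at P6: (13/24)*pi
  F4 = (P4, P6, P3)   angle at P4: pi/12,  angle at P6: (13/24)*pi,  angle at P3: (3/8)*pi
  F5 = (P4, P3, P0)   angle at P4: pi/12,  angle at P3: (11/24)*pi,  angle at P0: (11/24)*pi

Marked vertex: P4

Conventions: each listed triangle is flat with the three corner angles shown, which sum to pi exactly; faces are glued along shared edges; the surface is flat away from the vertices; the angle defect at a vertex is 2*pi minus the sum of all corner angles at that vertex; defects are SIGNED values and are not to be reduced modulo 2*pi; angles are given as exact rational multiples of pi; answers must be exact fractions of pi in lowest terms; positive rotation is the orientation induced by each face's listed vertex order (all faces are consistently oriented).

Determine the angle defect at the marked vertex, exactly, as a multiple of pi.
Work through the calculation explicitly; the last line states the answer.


Sum of corner angles at P4: 2*pi
defect = 2*pi - 2*pi

Answer: defect(P4) = 0


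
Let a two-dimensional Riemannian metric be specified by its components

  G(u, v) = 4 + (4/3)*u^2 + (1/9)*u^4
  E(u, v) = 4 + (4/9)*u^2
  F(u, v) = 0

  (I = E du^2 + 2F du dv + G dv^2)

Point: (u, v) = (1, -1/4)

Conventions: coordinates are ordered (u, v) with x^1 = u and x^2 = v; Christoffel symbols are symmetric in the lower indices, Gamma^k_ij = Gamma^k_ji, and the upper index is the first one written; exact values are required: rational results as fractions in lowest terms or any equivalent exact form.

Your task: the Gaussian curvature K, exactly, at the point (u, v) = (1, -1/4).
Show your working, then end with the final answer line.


E = 40/9, F = 0, G = 49/9, EG - F^2 = 1960/81 at the point
E_u = 8/9, E_v = 0, F_u = 0, F_v = 0, G_u = 28/9, G_v = 0
E_vv = 0, F_uv = 0, G_uu = 4
Evaluate Brioschi's two determinant matrices M1, M2 and divide by (EG - F^2)^2.
M1 = [[-E_vv/2 + F_uv - G_uu/2, E_u/2, F_u - E_v/2], [F_v - G_u/2, E, F], [G_v/2, F, G]] = [[-2, 4/9, 0], [-14/9, 40/9, 0], [0, 0, 49/9]]; det M1 = -32536/729
M2 = [[0, E_v/2, G_u/2], [E_v/2, E, F], [G_u/2, F, G]] = [[0, 0, 14/9], [0, 40/9, 0], [14/9, 0, 49/9]]; det M2 = -7840/729
det M1 - det M2 = -2744/81; K = -2744/81 / (1960/81)^2 = -81/1400

Answer: K = -81/1400


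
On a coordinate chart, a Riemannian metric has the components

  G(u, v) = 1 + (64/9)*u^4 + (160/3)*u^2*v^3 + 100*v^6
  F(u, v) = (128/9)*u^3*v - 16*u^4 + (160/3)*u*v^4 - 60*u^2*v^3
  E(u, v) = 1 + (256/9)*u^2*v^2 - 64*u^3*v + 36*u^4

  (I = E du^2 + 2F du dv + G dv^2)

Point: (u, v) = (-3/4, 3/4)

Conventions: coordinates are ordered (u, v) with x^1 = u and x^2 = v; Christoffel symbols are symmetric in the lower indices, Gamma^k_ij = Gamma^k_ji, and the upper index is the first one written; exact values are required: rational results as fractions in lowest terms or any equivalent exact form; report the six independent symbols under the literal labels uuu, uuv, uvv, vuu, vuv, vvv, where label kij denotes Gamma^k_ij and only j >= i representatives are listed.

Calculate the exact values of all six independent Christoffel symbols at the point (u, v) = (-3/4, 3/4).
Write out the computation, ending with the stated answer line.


E = 2665/64, F = -9333/256, G = 34513/1024 at the point
E_u = -663/4, E_v = 51, F_u = 3195/32, F_v = -8349/64, G_u = -183/4, G_v = 24705/128
EG - F^2 = 76129/1024;  g^inv = (1024/76129) * [[34513/1024, 9333/256], [9333/256, 2665/64]]
first-kind symbols [ij,l] = (1/2)(d_i g_jl + d_j g_il - d_l g_ij): [uu,u] = E_u/2 = -663/8, [uu,v] = F_u - E_v/2 = 2379/32, [uv,u] = E_v/2 = 51/2, [uv,v] = G_u/2 = -183/8, [vv,u] = F_v - G_u/2 = -6885/64, [vv,v] = G_v/2 = 24705/256
Gamma^u_ij = (G*[ij,u] - F*[ij,v])/(EG - F^2), Gamma^v_ij = (E*[ij,v] - F*[ij,u])/(EG - F^2)

Answer: Gamma_uuu = -84864/76129, Gamma_uuv = 26112/76129, Gamma_uvv = -110160/76129, Gamma_vuu = 76128/76129, Gamma_vuv = -23424/76129, Gamma_vvv = 98820/76129


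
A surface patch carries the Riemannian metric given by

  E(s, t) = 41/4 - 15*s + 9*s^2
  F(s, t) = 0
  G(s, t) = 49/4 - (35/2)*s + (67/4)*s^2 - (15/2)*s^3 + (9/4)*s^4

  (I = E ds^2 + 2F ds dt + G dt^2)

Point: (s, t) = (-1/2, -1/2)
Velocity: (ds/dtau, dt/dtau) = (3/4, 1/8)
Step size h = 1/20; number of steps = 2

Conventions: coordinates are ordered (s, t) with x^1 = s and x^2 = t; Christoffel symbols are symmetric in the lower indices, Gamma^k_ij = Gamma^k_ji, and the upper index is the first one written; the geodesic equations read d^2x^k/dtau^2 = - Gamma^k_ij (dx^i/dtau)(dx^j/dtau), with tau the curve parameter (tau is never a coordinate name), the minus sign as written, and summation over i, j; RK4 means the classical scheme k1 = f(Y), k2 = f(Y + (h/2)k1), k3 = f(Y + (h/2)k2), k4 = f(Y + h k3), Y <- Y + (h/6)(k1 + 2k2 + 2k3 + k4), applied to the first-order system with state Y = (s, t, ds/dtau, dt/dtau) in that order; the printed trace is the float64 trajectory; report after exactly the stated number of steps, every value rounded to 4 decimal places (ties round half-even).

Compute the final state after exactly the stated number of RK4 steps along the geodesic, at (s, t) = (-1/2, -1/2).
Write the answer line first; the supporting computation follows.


Answer: s = -0.4233, t = -0.4867, ds/dtau = 0.7841, dt/dtau = 0.1409

f(Y) = (ds/dtau, dt/dtau, -Gamma^s_ij Y'^i Y'^j, -Gamma^t_ij Y'^i Y'^j) with the Gammas evaluated at the stage position; h = 0.050000; intermediate values shown to 6 dp
step 0: s = -0.5000, t = -0.5000, ds/dtau = 0.7500, dt/dtau = 0.1250
step 1:
  k1: at (s, t) = (-0.500000, -0.500000), (ds/dtau, dt/dtau) = (0.750000, 0.125000); Gamma_sss = -0.600000, Gamma_sst = 0.000000, Gamma_stt = 1.025000, Gamma_tss = 0.000000, Gamma_tst = -0.780488, Gamma_ttt = 0.000000; k1 = (0.750000, 0.125000, 0.321484, 0.146341)
  k2: at (s, t) = (-0.481250, -0.496875), (ds/dtau, dt/dtau) = (0.758037, 0.128659); Gamma_sss = -0.605081, Gamma_sst = 0.000000, Gamma_stt = 1.018660, Gamma_tss = 0.000000, Gamma_tst = -0.780859, Gamma_ttt = 0.000000; k2 = (0.758037, 0.128659, 0.330830, 0.152311)
  k3: at (s, t) = (-0.481049, -0.496784), (ds/dtau, dt/dtau) = (0.758271, 0.128808); Gamma_sss = -0.605136, Gamma_sst = 0.000000, Gamma_stt = 1.018592, Gamma_tss = 0.000000, Gamma_tst = -0.780862, Gamma_ttt = 0.000000; k3 = (0.758271, 0.128808, 0.331038, 0.152535)
  k4: at (s, t) = (-0.462086, -0.493560), (ds/dtau, dt/dtau) = (0.766552, 0.132627); Gamma_sss = -0.610311, Gamma_sst = 0.000000, Gamma_stt = 1.012201, Gamma_tss = 0.000000, Gamma_tst = -0.781079, Gamma_ttt = 0.000000; k4 = (0.766552, 0.132627, 0.340815, 0.158817)
  Y <- Y + (h/6)(k1 + 2k2 + 2k3 + k4): s = -0.4621, t = -0.4936, ds/dtau = 0.7666, dt/dtau = 0.1326
step 2:
  k1: at (s, t) = (-0.462090, -0.493562), (ds/dtau, dt/dtau) = (0.766550, 0.132624); Gamma_sss = -0.610310, Gamma_sst = 0.000000, Gamma_stt = 1.012202, Gamma_tss = 0.000000, Gamma_tst = -0.781079, Gamma_ttt = 0.000000; k1 = (0.766550, 0.132624, 0.340814, 0.158813)
  k2: at (s, t) = (-0.442927, -0.490246), (ds/dtau, dt/dtau) = (0.775071, 0.136594); Gamma_sss = -0.615574, Gamma_sst = 0.000000, Gamma_stt = 1.005764, Gamma_tss = 0.000000, Gamma_tst = -0.781130, Gamma_ttt = 0.000000; k2 = (0.775071, 0.136594, 0.351031, 0.165397)
  k3: at (s, t) = (-0.442714, -0.490147), (ds/dtau, dt/dtau) = (0.775326, 0.136759); Gamma_sss = -0.615633, Gamma_sst = 0.000000, Gamma_stt = 1.005693, Gamma_tss = 0.000000, Gamma_tst = -0.781129, Gamma_ttt = 0.000000; k3 = (0.775326, 0.136759, 0.351266, 0.165650)
  k4: at (s, t) = (-0.423324, -0.486724), (ds/dtau, dt/dtau) = (0.784114, 0.140906); Gamma_sss = -0.620991, Gamma_sst = 0.000000, Gamma_stt = 0.999198, Gamma_tss = 0.000000, Gamma_tst = -0.780999, Gamma_ttt = 0.000000; k4 = (0.784114, 0.140906, 0.361968, 0.172580)
  Y <- Y + (h/6)(k1 + 2k2 + 2k3 + k4): s = -0.4233, t = -0.4867, ds/dtau = 0.7841, dt/dtau = 0.1409


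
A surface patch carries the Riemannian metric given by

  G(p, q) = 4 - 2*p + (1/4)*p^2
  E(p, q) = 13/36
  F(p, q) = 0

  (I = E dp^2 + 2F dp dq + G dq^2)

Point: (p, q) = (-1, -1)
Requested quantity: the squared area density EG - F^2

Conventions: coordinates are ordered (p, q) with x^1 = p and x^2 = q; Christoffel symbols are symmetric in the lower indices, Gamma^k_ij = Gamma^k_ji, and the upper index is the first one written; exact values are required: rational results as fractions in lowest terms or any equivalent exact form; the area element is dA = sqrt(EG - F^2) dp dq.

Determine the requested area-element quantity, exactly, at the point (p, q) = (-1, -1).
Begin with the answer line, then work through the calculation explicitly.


Answer: EG - F^2 = 325/144

E = 13/36, F = 0, G = 25/4; EG - F^2 = 325/144


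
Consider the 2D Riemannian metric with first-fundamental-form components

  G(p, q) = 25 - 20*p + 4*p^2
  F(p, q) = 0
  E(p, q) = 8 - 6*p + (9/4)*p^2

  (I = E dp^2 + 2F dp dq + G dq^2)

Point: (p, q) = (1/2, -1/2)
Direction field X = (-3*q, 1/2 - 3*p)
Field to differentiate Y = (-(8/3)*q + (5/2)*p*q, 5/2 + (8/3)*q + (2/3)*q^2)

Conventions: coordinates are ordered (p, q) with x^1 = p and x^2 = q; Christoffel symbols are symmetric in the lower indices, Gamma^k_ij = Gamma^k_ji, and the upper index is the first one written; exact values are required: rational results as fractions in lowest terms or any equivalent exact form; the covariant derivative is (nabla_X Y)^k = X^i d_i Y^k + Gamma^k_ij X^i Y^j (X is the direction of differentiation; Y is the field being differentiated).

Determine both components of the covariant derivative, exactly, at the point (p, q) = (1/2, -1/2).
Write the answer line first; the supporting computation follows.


Answer: (nabla_X Y)^p = -730/267, (nabla_X Y)^q = -127/48

E = 89/16, F = 0, G = 16 at the point
E_p = -15/4, E_q = 0, F_p = 0, F_q = 0, G_p = -16, G_q = 0
EG - F^2 = 89;  g^inv = (1/89) * [[16, 0], [0, 89/16]]
first-kind symbols [ij,l] = (1/2)(d_i g_jl + d_j g_il - d_l g_ij): [pp,p] = E_p/2 = -15/8, [pp,q] = F_p - E_q/2 = 0, [pq,p] = E_q/2 = 0, [pq,q] = G_p/2 = -8, [qq,p] = F_q - G_p/2 = 8, [qq,q] = G_q/2 = 0
Gamma^p_ij = (G*[ij,p] - F*[ij,q])/(EG - F^2), Gamma^q_ij = (E*[ij,q] - F*[ij,p])/(EG - F^2)
Gamma_ppp = -30/89, Gamma_ppq = 0, Gamma_pqq = 128/89, Gamma_qpp = 0, Gamma_qpq = -1/2, Gamma_qqq = 0
X = (3/2, -1), Y = (17/24, 4/3) at the point


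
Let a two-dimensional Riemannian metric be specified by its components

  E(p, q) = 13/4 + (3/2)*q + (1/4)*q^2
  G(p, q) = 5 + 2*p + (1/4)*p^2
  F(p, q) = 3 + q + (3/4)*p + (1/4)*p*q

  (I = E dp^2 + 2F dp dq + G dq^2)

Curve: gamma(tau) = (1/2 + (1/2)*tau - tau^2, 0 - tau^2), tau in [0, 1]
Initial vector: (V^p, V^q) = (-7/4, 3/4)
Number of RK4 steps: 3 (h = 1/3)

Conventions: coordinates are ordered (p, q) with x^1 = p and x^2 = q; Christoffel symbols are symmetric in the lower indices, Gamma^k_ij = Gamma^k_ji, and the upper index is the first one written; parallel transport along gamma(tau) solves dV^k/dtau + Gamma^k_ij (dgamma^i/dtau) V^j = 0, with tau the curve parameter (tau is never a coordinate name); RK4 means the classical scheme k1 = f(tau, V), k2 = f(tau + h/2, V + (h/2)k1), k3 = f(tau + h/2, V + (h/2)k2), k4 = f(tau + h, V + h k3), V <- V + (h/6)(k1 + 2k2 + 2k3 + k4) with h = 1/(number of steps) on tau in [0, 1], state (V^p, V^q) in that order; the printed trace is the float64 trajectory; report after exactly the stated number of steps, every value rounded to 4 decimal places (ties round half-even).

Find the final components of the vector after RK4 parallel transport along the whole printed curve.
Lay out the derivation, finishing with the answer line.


gamma'(tau) = (1/2 - 2*tau, -2*tau); f(tau, V)^k = -Gamma^k_ij(gamma(tau)) gamma'^i(tau) V^j; h = 1/3; intermediate values shown to 6 dp
curve data and Christoffel symbols at the stage parameters:
  tau = 0.000000: gamma = (0.500000, 0.000000), gamma' = (0.500000, 0.000000); Gamma_ppp = 0.000000, Gamma_ppq = 0.090226, Gamma_pqq = 0.000000, Gamma_qpp = 0.000000, Gamma_qpq = 0.135338, Gamma_qqq = 0.000000
  tau = 0.166667: gamma = (0.555556, -0.027778), gamma' = (0.166667, -0.333333); Gamma_ppp = 0.000000, Gamma_ppq = 0.088493, Gamma_pqq = 0.000000, Gamma_qpp = 0.000000, Gamma_qpq = 0.135634, Gamma_qqq = 0.000000
  tau = 0.333333: gamma = (0.555556, -0.111111), gamma' = (-0.166667, -0.666667); Gamma_ppp = 0.000000, Gamma_ppq = 0.087281, Gamma_pqq = 0.000000, Gamma_qpp = 0.000000, Gamma_qpq = 0.137635, Gamma_qqq = 0.000000
  tau = 0.500000: gamma = (0.500000, -0.250000), gamma' = (-0.500000, -1.000000); Gamma_ppp = 0.000000, Gamma_ppq = 0.086444, Gamma_pqq = 0.000000, Gamma_qpp = 0.000000, Gamma_qpq = 0.141454, Gamma_qqq = 0.000000
  tau = 0.666667: gamma = (0.388889, -0.444444), gamma' = (-0.833333, -1.333333); Gamma_ppp = 0.000000, Gamma_ppq = 0.085776, Gamma_pqq = 0.000000, Gamma_qpp = 0.000000, Gamma_qpq = 0.147312, Gamma_qqq = 0.000000
  tau = 0.833333: gamma = (0.222222, -0.694444), gamma' = (-1.166667, -1.666667); Gamma_ppp = 0.000000, Gamma_ppq = 0.084942, Gamma_pqq = 0.000000, Gamma_qpp = 0.000000, Gamma_qpq = 0.155556, Gamma_qqq = 0.000000
  tau = 1.000000: gamma = (0.000000, -1.000000), gamma' = (-1.500000, -2.000000); Gamma_ppp = 0.000000, Gamma_ppq = 0.083333, Gamma_pqq = 0.000000, Gamma_qpp = 0.000000, Gamma_qpq = 0.166667, Gamma_qqq = 0.000000
step 0: V^p = -1.7500, V^q = 0.7500
step 1: k1 = (-0.033835, -0.050752), k2 = (-0.062724, -0.096138), k3 = (-0.062754, -0.096184), k4 = (-0.092601, -0.146025); V <- V + (h/6)(k1 + 2k2 + 2k3 + k4): V^p = -1.7710, V^q = 0.7177
step 2: k1 = (-0.092607, -0.146035), k2 = (-0.124455, -0.203654), k3 = (-0.125329, -0.205084), k4 = (-0.160906, -0.276338); V <- V + (h/6)(k1 + 2k2 + 2k3 + k4): V^p = -1.8128, V^q = 0.6488
step 3: k1 = (-0.160950, -0.276414), k2 = (-0.200704, -0.367555), k3 = (-0.203147, -0.372029), k4 = (-0.247819, -0.495638); V <- V + (h/6)(k1 + 2k2 + 2k3 + k4): V^p = -1.8804, V^q = 0.5238

Answer: V^p = -1.8804, V^q = 0.5238


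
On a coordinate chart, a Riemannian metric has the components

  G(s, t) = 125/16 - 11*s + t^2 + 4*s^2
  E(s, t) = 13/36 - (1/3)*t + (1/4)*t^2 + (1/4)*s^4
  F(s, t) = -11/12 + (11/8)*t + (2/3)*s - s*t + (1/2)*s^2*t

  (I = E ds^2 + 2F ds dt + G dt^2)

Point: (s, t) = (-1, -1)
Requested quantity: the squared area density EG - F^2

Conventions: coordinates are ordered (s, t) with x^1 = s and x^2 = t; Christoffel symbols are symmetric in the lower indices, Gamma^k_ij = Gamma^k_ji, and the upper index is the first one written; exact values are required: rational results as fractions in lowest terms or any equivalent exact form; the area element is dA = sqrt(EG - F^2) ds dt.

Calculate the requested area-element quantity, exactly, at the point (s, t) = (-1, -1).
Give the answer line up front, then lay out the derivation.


Answer: EG - F^2 = 2467/288

E = 43/36, F = -107/24, G = 381/16; EG - F^2 = 2467/288


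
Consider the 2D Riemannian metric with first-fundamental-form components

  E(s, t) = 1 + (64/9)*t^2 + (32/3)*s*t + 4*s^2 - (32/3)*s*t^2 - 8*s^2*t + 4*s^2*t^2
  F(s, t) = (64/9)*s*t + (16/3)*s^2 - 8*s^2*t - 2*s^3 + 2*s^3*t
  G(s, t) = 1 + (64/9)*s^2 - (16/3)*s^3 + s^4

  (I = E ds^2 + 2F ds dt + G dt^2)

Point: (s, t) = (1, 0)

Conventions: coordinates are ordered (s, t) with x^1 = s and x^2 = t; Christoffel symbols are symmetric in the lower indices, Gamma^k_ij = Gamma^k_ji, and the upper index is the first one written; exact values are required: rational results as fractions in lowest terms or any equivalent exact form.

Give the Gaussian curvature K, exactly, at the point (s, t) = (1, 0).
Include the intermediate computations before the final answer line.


E = 5, F = 10/3, G = 34/9, EG - F^2 = 70/9 at the point
E_s = 8, E_t = 8/3, F_s = 14/3, F_t = 10/9, G_s = 20/9, G_t = 0
E_tt = 8/9, F_st = -26/9, G_ss = -52/9
Using the Brioschi determinant formula for K from the metric derivatives:
M1 = [[-E_tt/2 + F_st - G_ss/2, E_s/2, F_s - E_t/2], [F_t - G_s/2, E, F], [G_t/2, F, G]] = [[-4/9, 4, 10/3], [0, 5, 10/3], [0, 10/3, 34/9]]; det M1 = -280/81
M2 = [[0, E_t/2, G_s/2], [E_t/2, E, F], [G_s/2, F, G]] = [[0, 4/3, 10/9], [4/3, 5, 10/3], [10/9, 10/3, 34/9]]; det M2 = -244/81
det M1 - det M2 = -4/9; K = -4/9 / (70/9)^2 = -9/1225

Answer: K = -9/1225


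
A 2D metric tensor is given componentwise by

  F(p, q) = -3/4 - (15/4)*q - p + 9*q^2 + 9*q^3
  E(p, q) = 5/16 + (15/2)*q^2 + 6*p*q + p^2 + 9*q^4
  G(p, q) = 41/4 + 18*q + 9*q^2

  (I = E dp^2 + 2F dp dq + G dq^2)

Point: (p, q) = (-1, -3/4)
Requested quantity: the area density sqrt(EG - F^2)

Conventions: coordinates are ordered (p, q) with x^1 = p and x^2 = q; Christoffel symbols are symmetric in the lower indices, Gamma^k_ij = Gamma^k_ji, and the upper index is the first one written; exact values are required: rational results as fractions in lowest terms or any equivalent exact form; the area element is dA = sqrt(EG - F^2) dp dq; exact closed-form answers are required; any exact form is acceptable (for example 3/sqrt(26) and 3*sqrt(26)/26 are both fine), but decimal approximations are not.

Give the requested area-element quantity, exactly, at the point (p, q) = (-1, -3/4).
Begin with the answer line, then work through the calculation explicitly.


Answer: sqrt(EG - F^2) = sqrt(4721)/32

E = 3297/256, F = 277/64, G = 29/16; EG - F^2 = 4721/1024


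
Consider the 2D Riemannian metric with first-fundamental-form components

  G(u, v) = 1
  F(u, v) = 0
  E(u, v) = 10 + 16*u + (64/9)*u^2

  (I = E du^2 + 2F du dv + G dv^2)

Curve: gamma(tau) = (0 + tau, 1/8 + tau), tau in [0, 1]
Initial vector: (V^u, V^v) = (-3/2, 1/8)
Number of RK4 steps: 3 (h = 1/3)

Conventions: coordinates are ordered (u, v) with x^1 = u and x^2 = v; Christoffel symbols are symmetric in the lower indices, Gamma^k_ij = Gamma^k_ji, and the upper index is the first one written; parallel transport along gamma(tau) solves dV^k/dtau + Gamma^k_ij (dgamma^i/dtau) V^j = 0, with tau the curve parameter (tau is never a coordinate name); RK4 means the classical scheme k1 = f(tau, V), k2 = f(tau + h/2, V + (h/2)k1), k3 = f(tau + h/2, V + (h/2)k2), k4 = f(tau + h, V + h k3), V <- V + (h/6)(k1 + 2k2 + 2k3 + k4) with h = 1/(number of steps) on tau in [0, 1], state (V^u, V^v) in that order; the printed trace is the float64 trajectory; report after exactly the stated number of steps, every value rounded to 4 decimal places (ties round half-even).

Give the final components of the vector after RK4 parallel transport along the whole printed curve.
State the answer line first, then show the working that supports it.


Answer: V^u = -0.8243, V^v = 0.1250

gamma'(tau) = (1, 1); f(tau, V)^k = -Gamma^k_ij(gamma(tau)) gamma'^i(tau) V^j; h = 1/3; intermediate values shown to 6 dp
curve data and Christoffel symbols at the stage parameters:
  tau = 0.000000: gamma = (0.000000, 0.125000), gamma' = (1.000000, 1.000000); Gamma_uuu = 0.800000, Gamma_uuv = 0.000000, Gamma_uvv = 0.000000, Gamma_vuu = 0.000000, Gamma_vuv = 0.000000, Gamma_vvv = 0.000000
  tau = 0.166667: gamma = (0.166667, 0.291667), gamma' = (1.000000, 1.000000); Gamma_uuu = 0.714012, Gamma_uuv = 0.000000, Gamma_uvv = 0.000000, Gamma_vuu = 0.000000, Gamma_vuv = 0.000000, Gamma_vvv = 0.000000
  tau = 0.333333: gamma = (0.333333, 0.458333), gamma' = (1.000000, 1.000000); Gamma_uuu = 0.643185, Gamma_uuv = 0.000000, Gamma_uvv = 0.000000, Gamma_vuu = 0.000000, Gamma_vuv = 0.000000, Gamma_vvv = 0.000000
  tau = 0.500000: gamma = (0.500000, 0.625000), gamma' = (1.000000, 1.000000); Gamma_uuu = 0.584270, Gamma_uuv = 0.000000, Gamma_uvv = 0.000000, Gamma_vuu = 0.000000, Gamma_vuv = 0.000000, Gamma_vvv = 0.000000
  tau = 0.666667: gamma = (0.666667, 0.791667), gamma' = (1.000000, 1.000000); Gamma_uuu = 0.534715, Gamma_uuv = 0.000000, Gamma_uvv = 0.000000, Gamma_vuu = 0.000000, Gamma_vuv = 0.000000, Gamma_vvv = 0.000000
  tau = 0.833333: gamma = (0.833333, 0.958333), gamma' = (1.000000, 1.000000); Gamma_uuu = 0.492576, Gamma_uuv = 0.000000, Gamma_uvv = 0.000000, Gamma_vuu = 0.000000, Gamma_vuv = 0.000000, Gamma_vvv = 0.000000
  tau = 1.000000: gamma = (1.000000, 1.125000), gamma' = (1.000000, 1.000000); Gamma_uuu = 0.456376, Gamma_uuv = 0.000000, Gamma_uvv = 0.000000, Gamma_vuu = 0.000000, Gamma_vuv = 0.000000, Gamma_vvv = 0.000000
step 0: V^u = -1.5000, V^v = 0.1250
step 1: k1 = (1.200000, 0.000000), k2 = (0.928215, 0.000000), k3 = (0.960558, 0.000000), k4 = (0.758839, 0.000000); V <- V + (h/6)(k1 + 2k2 + 2k3 + k4): V^u = -1.1813, V^v = 0.1250
step 2: k1 = (0.759802, 0.000000), k2 = (0.616216, 0.000000), k3 = (0.630199, 0.000000), k4 = (0.519340, 0.000000); V <- V + (h/6)(k1 + 2k2 + 2k3 + k4): V^u = -0.9718, V^v = 0.1250
step 3: k1 = (0.519614, 0.000000), k2 = (0.436007, 0.000000), k3 = (0.442871, 0.000000), k4 = (0.376115, 0.000000); V <- V + (h/6)(k1 + 2k2 + 2k3 + k4): V^u = -0.8243, V^v = 0.1250


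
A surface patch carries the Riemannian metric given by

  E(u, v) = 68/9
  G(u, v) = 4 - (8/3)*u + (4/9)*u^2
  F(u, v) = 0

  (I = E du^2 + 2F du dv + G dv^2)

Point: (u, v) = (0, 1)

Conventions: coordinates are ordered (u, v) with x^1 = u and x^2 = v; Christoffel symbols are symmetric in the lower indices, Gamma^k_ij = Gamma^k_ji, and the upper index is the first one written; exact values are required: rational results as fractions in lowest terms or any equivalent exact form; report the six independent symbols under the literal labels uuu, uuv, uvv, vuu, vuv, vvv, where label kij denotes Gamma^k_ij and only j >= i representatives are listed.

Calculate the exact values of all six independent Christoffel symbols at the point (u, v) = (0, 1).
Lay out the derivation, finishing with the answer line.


E = 68/9, F = 0, G = 4 at the point
E_u = 0, E_v = 0, F_u = 0, F_v = 0, G_u = -8/3, G_v = 0
EG - F^2 = 272/9;  g^inv = (9/272) * [[4, 0], [0, 68/9]]
first-kind symbols [ij,l] = (1/2)(d_i g_jl + d_j g_il - d_l g_ij): [uu,u] = E_u/2 = 0, [uu,v] = F_u - E_v/2 = 0, [uv,u] = E_v/2 = 0, [uv,v] = G_u/2 = -4/3, [vv,u] = F_v - G_u/2 = 4/3, [vv,v] = G_v/2 = 0
Gamma^u_ij = (G*[ij,u] - F*[ij,v])/(EG - F^2), Gamma^v_ij = (E*[ij,v] - F*[ij,u])/(EG - F^2)

Answer: Gamma_uuu = 0, Gamma_uuv = 0, Gamma_uvv = 3/17, Gamma_vuu = 0, Gamma_vuv = -1/3, Gamma_vvv = 0


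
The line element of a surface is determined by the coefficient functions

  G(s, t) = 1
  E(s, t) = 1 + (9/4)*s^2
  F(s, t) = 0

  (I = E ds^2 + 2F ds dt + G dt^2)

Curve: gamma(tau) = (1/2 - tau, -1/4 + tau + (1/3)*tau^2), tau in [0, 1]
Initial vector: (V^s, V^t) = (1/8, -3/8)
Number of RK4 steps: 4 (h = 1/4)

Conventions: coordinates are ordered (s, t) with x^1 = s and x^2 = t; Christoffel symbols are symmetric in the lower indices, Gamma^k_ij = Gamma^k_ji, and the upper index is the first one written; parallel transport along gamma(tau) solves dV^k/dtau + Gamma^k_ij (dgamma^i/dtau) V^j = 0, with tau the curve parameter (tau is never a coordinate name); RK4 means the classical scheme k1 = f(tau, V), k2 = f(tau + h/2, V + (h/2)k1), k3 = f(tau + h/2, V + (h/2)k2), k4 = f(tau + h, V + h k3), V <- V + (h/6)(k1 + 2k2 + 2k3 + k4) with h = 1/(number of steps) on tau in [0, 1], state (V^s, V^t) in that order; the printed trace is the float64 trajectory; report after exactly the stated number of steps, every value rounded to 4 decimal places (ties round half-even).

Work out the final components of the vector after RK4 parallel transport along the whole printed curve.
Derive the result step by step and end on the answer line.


gamma'(tau) = (-1, 1 + (2/3)*tau); f(tau, V)^k = -Gamma^k_ij(gamma(tau)) gamma'^i(tau) V^j; h = 1/4; intermediate values shown to 6 dp
curve data and Christoffel symbols at the stage parameters:
  tau = 0.000000: gamma = (0.500000, -0.250000), gamma' = (-1.000000, 1.000000); Gamma_sss = 0.720000, Gamma_sst = 0.000000, Gamma_stt = 0.000000, Gamma_tss = 0.000000, Gamma_tst = 0.000000, Gamma_ttt = 0.000000
  tau = 0.125000: gamma = (0.375000, -0.119792), gamma' = (-1.000000, 1.083333); Gamma_sss = 0.640950, Gamma_sst = 0.000000, Gamma_stt = 0.000000, Gamma_tss = 0.000000, Gamma_tst = 0.000000, Gamma_ttt = 0.000000
  tau = 0.250000: gamma = (0.250000, 0.020833), gamma' = (-1.000000, 1.166667); Gamma_sss = 0.493151, Gamma_sst = 0.000000, Gamma_stt = 0.000000, Gamma_tss = 0.000000, Gamma_tst = 0.000000, Gamma_ttt = 0.000000
  tau = 0.375000: gamma = (0.125000, 0.171875), gamma' = (-1.000000, 1.250000); Gamma_sss = 0.271698, Gamma_sst = 0.000000, Gamma_stt = 0.000000, Gamma_tss = 0.000000, Gamma_tst = 0.000000, Gamma_ttt = 0.000000
  tau = 0.500000: gamma = (0.000000, 0.333333), gamma' = (-1.000000, 1.333333); Gamma_sss = 0.000000, Gamma_sst = 0.000000, Gamma_stt = 0.000000, Gamma_tss = 0.000000, Gamma_tst = 0.000000, Gamma_ttt = 0.000000
  tau = 0.625000: gamma = (-0.125000, 0.505208), gamma' = (-1.000000, 1.416667); Gamma_sss = -0.271698, Gamma_sst = 0.000000, Gamma_stt = 0.000000, Gamma_tss = 0.000000, Gamma_tst = 0.000000, Gamma_ttt = 0.000000
  tau = 0.750000: gamma = (-0.250000, 0.687500), gamma' = (-1.000000, 1.500000); Gamma_sss = -0.493151, Gamma_sst = 0.000000, Gamma_stt = 0.000000, Gamma_tss = 0.000000, Gamma_tst = 0.000000, Gamma_ttt = 0.000000
  tau = 0.875000: gamma = (-0.375000, 0.880208), gamma' = (-1.000000, 1.583333); Gamma_sss = -0.640950, Gamma_sst = 0.000000, Gamma_stt = 0.000000, Gamma_tss = 0.000000, Gamma_tst = 0.000000, Gamma_ttt = 0.000000
  tau = 1.000000: gamma = (-0.500000, 1.083333), gamma' = (-1.000000, 1.666667); Gamma_sss = -0.720000, Gamma_sst = 0.000000, Gamma_stt = 0.000000, Gamma_tss = 0.000000, Gamma_tst = 0.000000, Gamma_ttt = 0.000000
step 0: V^s = 0.1250, V^t = -0.3750
step 1: k1 = (0.090000, 0.000000), k2 = (0.087329, 0.000000), k3 = (0.087115, 0.000000), k4 = (0.072384, 0.000000); V <- V + (h/6)(k1 + 2k2 + 2k3 + k4): V^s = 0.1463, V^t = -0.3750
step 2: k1 = (0.072149, 0.000000), k2 = (0.042201, 0.000000), k3 = (0.041183, 0.000000), k4 = (0.000000, 0.000000); V <- V + (h/6)(k1 + 2k2 + 2k3 + k4): V^s = 0.1563, V^t = -0.3750
step 3: k1 = (0.000000, 0.000000), k2 = (-0.042455, 0.000000), k3 = (-0.041013, 0.000000), k4 = (-0.072002, 0.000000); V <- V + (h/6)(k1 + 2k2 + 2k3 + k4): V^s = 0.1463, V^t = -0.3750
step 4: k1 = (-0.072149, 0.000000), k2 = (-0.087992, 0.000000), k3 = (-0.086723, 0.000000), k4 = (-0.089728, 0.000000); V <- V + (h/6)(k1 + 2k2 + 2k3 + k4): V^s = 0.1250, V^t = -0.3750

Answer: V^s = 0.1250, V^t = -0.3750


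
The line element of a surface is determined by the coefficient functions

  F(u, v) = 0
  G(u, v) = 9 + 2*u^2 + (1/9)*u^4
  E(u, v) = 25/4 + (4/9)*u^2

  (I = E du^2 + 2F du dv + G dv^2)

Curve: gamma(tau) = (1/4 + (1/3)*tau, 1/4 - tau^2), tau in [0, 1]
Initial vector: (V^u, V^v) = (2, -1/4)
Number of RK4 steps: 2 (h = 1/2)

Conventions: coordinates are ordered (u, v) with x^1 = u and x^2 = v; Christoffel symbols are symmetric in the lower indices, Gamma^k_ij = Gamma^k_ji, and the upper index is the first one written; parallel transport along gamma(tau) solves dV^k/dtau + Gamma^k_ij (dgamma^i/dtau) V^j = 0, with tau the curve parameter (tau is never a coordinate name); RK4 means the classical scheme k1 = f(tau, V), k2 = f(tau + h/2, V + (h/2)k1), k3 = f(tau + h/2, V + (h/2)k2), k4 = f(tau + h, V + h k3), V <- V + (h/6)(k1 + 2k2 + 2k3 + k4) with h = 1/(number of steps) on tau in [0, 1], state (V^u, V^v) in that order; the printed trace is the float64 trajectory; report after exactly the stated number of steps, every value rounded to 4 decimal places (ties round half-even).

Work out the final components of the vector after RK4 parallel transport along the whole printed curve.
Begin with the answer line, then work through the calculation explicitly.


Answer: V^u = 2.0024, V^v = -0.0402

gamma'(tau) = (1/3, -2*tau); f(tau, V)^k = -Gamma^k_ij(gamma(tau)) gamma'^i(tau) V^j; h = 1/2; intermediate values shown to 6 dp
curve data and Christoffel symbols at the stage parameters:
  tau = 0.000000: gamma = (0.250000, 0.250000), gamma' = (0.333333, 0.000000); Gamma_uuu = 0.017699, Gamma_uuv = 0.000000, Gamma_uvv = -0.080199, Gamma_vuu = 0.000000, Gamma_vuv = 0.055172, Gamma_vvv = 0.000000
  tau = 0.250000: gamma = (0.333333, 0.187500), gamma' = (0.333333, -0.500000); Gamma_uuu = 0.023518, Gamma_uuv = 0.000000, Gamma_uvv = -0.107137, Gamma_vuu = 0.000000, Gamma_vuv = 0.073171, Gamma_vvv = 0.000000
  tau = 0.500000: gamma = (0.416667, 0.000000), gamma' = (0.333333, -1.000000); Gamma_uuu = 0.029268, Gamma_uuv = 0.000000, Gamma_uvv = -0.134248, Gamma_vuu = 0.000000, Gamma_vuv = 0.090840, Gamma_vvv = 0.000000
  tau = 0.750000: gamma = (0.500000, -0.312500), gamma' = (0.333333, -1.500000); Gamma_uuu = 0.034934, Gamma_uuv = 0.000000, Gamma_uvv = -0.161572, Gamma_vuu = 0.000000, Gamma_vuv = 0.108108, Gamma_vvv = 0.000000
  tau = 1.000000: gamma = (0.583333, -0.750000), gamma' = (0.333333, -2.000000); Gamma_uuu = 0.040501, Gamma_uuv = 0.000000, Gamma_uvv = -0.189147, Gamma_vuu = 0.000000, Gamma_vuv = 0.124907, Gamma_vvv = 0.000000
step 0: V^u = 2.0000, V^v = -0.2500
step 1: k1 = (-0.011799, 0.004598), k2 = (-0.002325, 0.079132), k3 = (-0.003342, 0.078765), k4 = (0.008779, 0.187906); V <- V + (h/6)(k1 + 2k2 + 2k3 + k4): V^u = 1.9988, V^v = -0.2076
step 2: k1 = (0.008375, 0.187859), k2 = (0.015641, 0.330260), k3 = (0.006992, 0.329272), k4 = (-0.010763, 0.501993); V <- V + (h/6)(k1 + 2k2 + 2k3 + k4): V^u = 2.0024, V^v = -0.0402


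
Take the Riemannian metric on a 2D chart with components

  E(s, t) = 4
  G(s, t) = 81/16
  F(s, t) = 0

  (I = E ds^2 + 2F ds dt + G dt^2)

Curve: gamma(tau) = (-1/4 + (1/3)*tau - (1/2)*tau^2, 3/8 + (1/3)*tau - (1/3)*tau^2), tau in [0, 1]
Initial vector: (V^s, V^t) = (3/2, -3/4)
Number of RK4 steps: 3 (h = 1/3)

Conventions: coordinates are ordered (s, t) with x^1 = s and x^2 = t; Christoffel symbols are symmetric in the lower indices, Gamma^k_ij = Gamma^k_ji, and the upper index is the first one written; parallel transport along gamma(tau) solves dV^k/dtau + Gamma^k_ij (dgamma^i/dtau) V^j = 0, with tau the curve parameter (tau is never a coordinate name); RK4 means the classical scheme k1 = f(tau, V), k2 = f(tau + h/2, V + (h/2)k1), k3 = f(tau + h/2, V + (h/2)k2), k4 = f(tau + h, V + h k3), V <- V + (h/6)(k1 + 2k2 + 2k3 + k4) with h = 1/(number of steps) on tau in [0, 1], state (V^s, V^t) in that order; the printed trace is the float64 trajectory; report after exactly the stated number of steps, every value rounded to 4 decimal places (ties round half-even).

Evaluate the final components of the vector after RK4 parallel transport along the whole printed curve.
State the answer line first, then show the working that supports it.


Answer: V^s = 1.5000, V^t = -0.7500

gamma'(tau) = (1/3 - tau, 1/3 - (2/3)*tau); f(tau, V)^k = -Gamma^k_ij(gamma(tau)) gamma'^i(tau) V^j; h = 1/3; intermediate values shown to 6 dp
curve data and Christoffel symbols at the stage parameters:
  tau = 0.000000: gamma = (-0.250000, 0.375000), gamma' = (0.333333, 0.333333); Gamma_sss = 0.000000, Gamma_sst = 0.000000, Gamma_stt = 0.000000, Gamma_tss = 0.000000, Gamma_tst = 0.000000, Gamma_ttt = 0.000000
  tau = 0.166667: gamma = (-0.208333, 0.421296), gamma' = (0.166667, 0.222222); Gamma_sss = 0.000000, Gamma_sst = 0.000000, Gamma_stt = 0.000000, Gamma_tss = 0.000000, Gamma_tst = 0.000000, Gamma_ttt = 0.000000
  tau = 0.333333: gamma = (-0.194444, 0.449074), gamma' = (0.000000, 0.111111); Gamma_sss = 0.000000, Gamma_sst = 0.000000, Gamma_stt = 0.000000, Gamma_tss = 0.000000, Gamma_tst = 0.000000, Gamma_ttt = 0.000000
  tau = 0.500000: gamma = (-0.208333, 0.458333), gamma' = (-0.166667, 0.000000); Gamma_sss = 0.000000, Gamma_sst = 0.000000, Gamma_stt = 0.000000, Gamma_tss = 0.000000, Gamma_tst = 0.000000, Gamma_ttt = 0.000000
  tau = 0.666667: gamma = (-0.250000, 0.449074), gamma' = (-0.333333, -0.111111); Gamma_sss = 0.000000, Gamma_sst = 0.000000, Gamma_stt = 0.000000, Gamma_tss = 0.000000, Gamma_tst = 0.000000, Gamma_ttt = 0.000000
  tau = 0.833333: gamma = (-0.319444, 0.421296), gamma' = (-0.500000, -0.222222); Gamma_sss = 0.000000, Gamma_sst = 0.000000, Gamma_stt = 0.000000, Gamma_tss = 0.000000, Gamma_tst = 0.000000, Gamma_ttt = 0.000000
  tau = 1.000000: gamma = (-0.416667, 0.375000), gamma' = (-0.666667, -0.333333); Gamma_sss = 0.000000, Gamma_sst = 0.000000, Gamma_stt = 0.000000, Gamma_tss = 0.000000, Gamma_tst = 0.000000, Gamma_ttt = 0.000000
step 0: V^s = 1.5000, V^t = -0.7500
step 1: k1 = (0.000000, 0.000000), k2 = (0.000000, 0.000000), k3 = (0.000000, 0.000000), k4 = (0.000000, 0.000000); V <- V + (h/6)(k1 + 2k2 + 2k3 + k4): V^s = 1.5000, V^t = -0.7500
step 2: k1 = (0.000000, 0.000000), k2 = (0.000000, 0.000000), k3 = (0.000000, 0.000000), k4 = (0.000000, 0.000000); V <- V + (h/6)(k1 + 2k2 + 2k3 + k4): V^s = 1.5000, V^t = -0.7500
step 3: k1 = (0.000000, 0.000000), k2 = (0.000000, 0.000000), k3 = (0.000000, 0.000000), k4 = (0.000000, 0.000000); V <- V + (h/6)(k1 + 2k2 + 2k3 + k4): V^s = 1.5000, V^t = -0.7500


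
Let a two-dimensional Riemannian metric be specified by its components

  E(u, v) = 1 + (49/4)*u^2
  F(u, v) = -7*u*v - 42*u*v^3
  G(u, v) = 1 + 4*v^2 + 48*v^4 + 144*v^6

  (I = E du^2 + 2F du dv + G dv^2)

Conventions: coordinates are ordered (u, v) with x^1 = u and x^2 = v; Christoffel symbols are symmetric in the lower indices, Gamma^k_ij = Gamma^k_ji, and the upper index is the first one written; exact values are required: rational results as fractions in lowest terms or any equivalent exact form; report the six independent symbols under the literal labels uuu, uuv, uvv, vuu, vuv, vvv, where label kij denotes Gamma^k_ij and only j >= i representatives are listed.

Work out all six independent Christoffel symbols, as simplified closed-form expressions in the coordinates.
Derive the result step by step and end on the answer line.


E = 1 + (49/4)*u^2; F = -7*u*v - 42*u*v^3; G = 1 + 4*v^2 + 48*v^4 + 144*v^6
Gamma^k_ij = (1/2) g^{kl} (d_i g_jl + d_j g_il - d_l g_ij), with g^inv = (1/(EG-F^2)) [[G, -F], [-F, E]]
first partials: E_u = (49/2)*u, E_v = 0, F_u = -7*v - 42*v^3, F_v = -7*u - 126*u*v^2, G_u = 0, G_v = 8*v + 192*v^3 + 864*v^5
D = EG - F^2 = 1 + 4*v^2 + (49/4)*u^2 + 48*v^4 + 144*v^6
expanded: Gamma^u_uu = (G E_u - 2F F_u + F E_v)/(2D), Gamma^u_uv = (G E_v - F G_u)/(2D), Gamma^u_vv = (2G F_v - G G_u - F G_v)/(2D), Gamma^v_uu = (2E F_u - E E_v - F E_u)/(2D), Gamma^v_uv = (E G_u - F E_v)/(2D), Gamma^v_vv = (E G_v - 2F F_v + F G_u)/(2D); substitute and cancel common factors

Answer: Gamma_uuu = 49*u/(49*u^2 + 576*v^6 + 192*v^4 + 16*v^2 + 4), Gamma_uuv = 0, Gamma_uvv = (-504*u*v^2 - 28*u)/(49*u^2 + 576*v^6 + 192*v^4 + 16*v^2 + 4), Gamma_vuu = (-168*v^3 - 28*v)/(49*u^2 + 576*v^6 + 192*v^4 + 16*v^2 + 4), Gamma_vuv = 0, Gamma_vvv = (1728*v^5 + 384*v^3 + 16*v)/(49*u^2 + 576*v^6 + 192*v^4 + 16*v^2 + 4)


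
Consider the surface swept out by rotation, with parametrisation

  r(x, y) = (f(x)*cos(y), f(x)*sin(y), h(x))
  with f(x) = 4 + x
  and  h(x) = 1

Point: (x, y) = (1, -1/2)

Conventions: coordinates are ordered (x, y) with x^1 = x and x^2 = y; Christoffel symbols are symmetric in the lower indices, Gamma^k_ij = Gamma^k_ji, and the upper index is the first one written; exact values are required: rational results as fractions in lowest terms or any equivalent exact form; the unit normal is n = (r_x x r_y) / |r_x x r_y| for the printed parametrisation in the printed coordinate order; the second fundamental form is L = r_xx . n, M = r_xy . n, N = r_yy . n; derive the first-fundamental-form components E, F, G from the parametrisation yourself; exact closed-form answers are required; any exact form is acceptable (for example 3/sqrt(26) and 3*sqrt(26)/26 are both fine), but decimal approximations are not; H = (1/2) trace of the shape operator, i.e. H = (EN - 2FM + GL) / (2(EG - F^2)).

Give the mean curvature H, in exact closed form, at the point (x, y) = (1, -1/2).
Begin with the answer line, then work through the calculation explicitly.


Answer: H = 0

f = 5, f' = 1, f'' = 0, h' = 0, h'' = 0
E = 1, F = 0, G = 25; answer radicand W^2 = 1
unnormalised second-form numerators: l = 0, m = 0, n = 0; L = l/sqrt(1), and similarly M = m/sqrt(W^2), N = n/sqrt(W^2)
H = (E*n - 2*F*m + G*l) / (2*(EG - F^2)*sqrt(W^2)); E*n - 2*F*m + G*l = 0, EG - F^2 = 25, so H = (0)/sqrt(1)


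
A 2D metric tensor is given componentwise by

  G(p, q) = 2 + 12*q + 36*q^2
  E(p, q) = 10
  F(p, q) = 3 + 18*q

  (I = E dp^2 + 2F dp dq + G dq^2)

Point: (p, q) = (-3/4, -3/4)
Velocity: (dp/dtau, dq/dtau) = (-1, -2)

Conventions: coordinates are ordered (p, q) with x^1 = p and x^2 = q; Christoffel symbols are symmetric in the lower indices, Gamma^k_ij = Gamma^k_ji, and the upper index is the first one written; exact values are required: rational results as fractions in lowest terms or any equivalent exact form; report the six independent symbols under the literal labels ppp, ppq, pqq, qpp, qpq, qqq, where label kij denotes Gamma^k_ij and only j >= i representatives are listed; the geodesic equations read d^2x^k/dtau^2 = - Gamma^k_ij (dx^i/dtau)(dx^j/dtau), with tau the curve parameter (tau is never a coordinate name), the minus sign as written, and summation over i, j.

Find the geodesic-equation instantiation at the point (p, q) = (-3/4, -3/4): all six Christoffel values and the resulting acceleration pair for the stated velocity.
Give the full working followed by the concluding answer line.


E = 10, F = -21/2, G = 53/4 at the point
E_p = 0, E_q = 0, F_p = 0, F_q = 18, G_p = 0, G_q = -42
EG - F^2 = 89/4;  g^inv = (4/89) * [[53/4, 21/2], [21/2, 10]]
first-kind symbols [ij,l] = (1/2)(d_i g_jl + d_j g_il - d_l g_ij): [pp,p] = E_p/2 = 0, [pp,q] = F_p - E_q/2 = 0, [pq,p] = E_q/2 = 0, [pq,q] = G_p/2 = 0, [qq,p] = F_q - G_p/2 = 18, [qq,q] = G_q/2 = -21
Gamma^p_ij = (G*[ij,p] - F*[ij,q])/(EG - F^2), Gamma^q_ij = (E*[ij,q] - F*[ij,p])/(EG - F^2)
Gamma_ppp = 0, Gamma_ppq = 0, Gamma_pqq = 72/89, Gamma_qpp = 0, Gamma_qpq = 0, Gamma_qqq = -84/89
d^2p/dtau^2 = -(Gamma_ppp*(-1)^2 + 2*Gamma_ppq*(-1)*(-2) + Gamma_pqq*(-2)^2) = -288/89
d^2q/dtau^2 = -(Gamma_qpp*(-1)^2 + 2*Gamma_qpq*(-1)*(-2) + Gamma_qqq*(-2)^2) = 336/89

Answer: Gamma_ppp = 0, Gamma_ppq = 0, Gamma_pqq = 72/89, Gamma_qpp = 0, Gamma_qpq = 0, Gamma_qqq = -84/89; accelerations (d^2p/dtau^2, d^2q/dtau^2) = (-288/89, 336/89)


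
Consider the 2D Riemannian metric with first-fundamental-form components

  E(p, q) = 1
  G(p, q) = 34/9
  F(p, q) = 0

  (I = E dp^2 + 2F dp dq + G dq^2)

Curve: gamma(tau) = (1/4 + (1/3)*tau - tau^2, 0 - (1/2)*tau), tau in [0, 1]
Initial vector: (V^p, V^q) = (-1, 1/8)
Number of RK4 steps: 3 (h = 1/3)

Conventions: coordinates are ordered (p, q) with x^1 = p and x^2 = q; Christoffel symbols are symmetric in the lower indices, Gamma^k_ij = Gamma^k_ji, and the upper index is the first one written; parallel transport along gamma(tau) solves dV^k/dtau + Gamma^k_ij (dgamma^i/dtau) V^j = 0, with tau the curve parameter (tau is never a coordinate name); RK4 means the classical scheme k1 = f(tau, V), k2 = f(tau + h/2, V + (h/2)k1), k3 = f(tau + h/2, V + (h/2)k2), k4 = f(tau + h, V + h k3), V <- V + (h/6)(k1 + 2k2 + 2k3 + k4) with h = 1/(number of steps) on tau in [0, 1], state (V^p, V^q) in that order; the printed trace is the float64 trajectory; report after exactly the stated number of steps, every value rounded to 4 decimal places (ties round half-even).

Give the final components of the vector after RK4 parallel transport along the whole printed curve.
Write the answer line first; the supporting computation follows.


Answer: V^p = -1.0000, V^q = 0.1250

gamma'(tau) = (1/3 - 2*tau, -1/2); f(tau, V)^k = -Gamma^k_ij(gamma(tau)) gamma'^i(tau) V^j; h = 1/3; intermediate values shown to 6 dp
curve data and Christoffel symbols at the stage parameters:
  tau = 0.000000: gamma = (0.250000, 0.000000), gamma' = (0.333333, -0.500000); Gamma_ppp = 0.000000, Gamma_ppq = 0.000000, Gamma_pqq = 0.000000, Gamma_qpp = 0.000000, Gamma_qpq = 0.000000, Gamma_qqq = 0.000000
  tau = 0.166667: gamma = (0.277778, -0.083333), gamma' = (0.000000, -0.500000); Gamma_ppp = 0.000000, Gamma_ppq = 0.000000, Gamma_pqq = 0.000000, Gamma_qpp = 0.000000, Gamma_qpq = 0.000000, Gamma_qqq = 0.000000
  tau = 0.333333: gamma = (0.250000, -0.166667), gamma' = (-0.333333, -0.500000); Gamma_ppp = 0.000000, Gamma_ppq = 0.000000, Gamma_pqq = 0.000000, Gamma_qpp = 0.000000, Gamma_qpq = 0.000000, Gamma_qqq = 0.000000
  tau = 0.500000: gamma = (0.166667, -0.250000), gamma' = (-0.666667, -0.500000); Gamma_ppp = 0.000000, Gamma_ppq = 0.000000, Gamma_pqq = 0.000000, Gamma_qpp = 0.000000, Gamma_qpq = 0.000000, Gamma_qqq = 0.000000
  tau = 0.666667: gamma = (0.027778, -0.333333), gamma' = (-1.000000, -0.500000); Gamma_ppp = 0.000000, Gamma_ppq = 0.000000, Gamma_pqq = 0.000000, Gamma_qpp = 0.000000, Gamma_qpq = 0.000000, Gamma_qqq = 0.000000
  tau = 0.833333: gamma = (-0.166667, -0.416667), gamma' = (-1.333333, -0.500000); Gamma_ppp = 0.000000, Gamma_ppq = 0.000000, Gamma_pqq = 0.000000, Gamma_qpp = 0.000000, Gamma_qpq = 0.000000, Gamma_qqq = 0.000000
  tau = 1.000000: gamma = (-0.416667, -0.500000), gamma' = (-1.666667, -0.500000); Gamma_ppp = 0.000000, Gamma_ppq = 0.000000, Gamma_pqq = 0.000000, Gamma_qpp = 0.000000, Gamma_qpq = 0.000000, Gamma_qqq = 0.000000
step 0: V^p = -1.0000, V^q = 0.1250
step 1: k1 = (0.000000, 0.000000), k2 = (0.000000, 0.000000), k3 = (0.000000, 0.000000), k4 = (0.000000, 0.000000); V <- V + (h/6)(k1 + 2k2 + 2k3 + k4): V^p = -1.0000, V^q = 0.1250
step 2: k1 = (0.000000, 0.000000), k2 = (0.000000, 0.000000), k3 = (0.000000, 0.000000), k4 = (0.000000, 0.000000); V <- V + (h/6)(k1 + 2k2 + 2k3 + k4): V^p = -1.0000, V^q = 0.1250
step 3: k1 = (0.000000, 0.000000), k2 = (0.000000, 0.000000), k3 = (0.000000, 0.000000), k4 = (0.000000, 0.000000); V <- V + (h/6)(k1 + 2k2 + 2k3 + k4): V^p = -1.0000, V^q = 0.1250
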